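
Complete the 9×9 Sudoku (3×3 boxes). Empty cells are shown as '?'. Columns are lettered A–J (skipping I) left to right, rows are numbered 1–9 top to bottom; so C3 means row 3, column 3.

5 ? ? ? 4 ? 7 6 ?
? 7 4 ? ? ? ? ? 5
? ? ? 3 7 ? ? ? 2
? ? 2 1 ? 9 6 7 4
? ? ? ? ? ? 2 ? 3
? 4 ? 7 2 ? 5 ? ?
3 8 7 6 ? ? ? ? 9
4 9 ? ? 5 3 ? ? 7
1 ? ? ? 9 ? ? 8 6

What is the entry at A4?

A4 = 8: row 4 has {1,2,4,6,7,9}; col 1 has {1,3,4,5}; box has {2,4} → only 8 remains.

8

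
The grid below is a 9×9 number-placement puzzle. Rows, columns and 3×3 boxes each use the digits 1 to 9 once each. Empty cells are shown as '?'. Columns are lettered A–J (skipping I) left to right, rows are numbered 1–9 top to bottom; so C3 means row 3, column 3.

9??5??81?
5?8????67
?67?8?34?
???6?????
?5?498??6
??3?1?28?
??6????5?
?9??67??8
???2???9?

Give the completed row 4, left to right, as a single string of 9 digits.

J1 = 2: row 1 has {1,5,8,9}; col 9 has {6,7,8}; box has {1,3,4,6,7,8} → only 2 remains.
G2 = 9: row 2 has {5,6,7,8}; col 7 has {2,3,8}; box has {1,2,3,4,6,7,8} → only 9 remains.
J3 = 5: row 3 has {3,4,6,7,8}; col 9 has {2,6,7,8}; box has {1,2,3,4,6,7,8,9} → only 5 remains.
D6 = 7: row 6 has {1,2,3,8}; col 4 has {2,4,5,6}; box has {1,4,6,8,9} → only 7 remains.
F6 = 5: row 6 has {1,2,3,7,8}; col 6 has {7,8}; box has {1,4,6,7,8,9} → only 5 remains.
C1 = 4: row 1 has {1,2,5,8,9}; col 3 has {3,6,7,8}; box has {5,6,7,8,9} → only 4 remains.
B6 = 4: row 6 has {1,2,3,5,7,8}; col 2 has {5,6,9}; box has {3,5} → only 4 remains.
J6 = 9: row 6 has {1,2,3,4,5,7,8}; col 9 has {2,5,6,7,8}; box has {2,6,8} → only 9 remains.
B1 = 3: row 1 has {1,2,4,5,8,9}; col 2 has {4,5,6,9}; box has {4,5,6,7,8,9} → only 3 remains.
E1 = 7: row 1 has {1,2,3,4,5,8,9}; col 5 has {1,6,8,9}; box has {5,8} → only 7 remains.
F1 = 6: row 1 has {1,2,3,4,5,7,8,9}; col 6 has {5,7,8}; box has {5,7,8} → only 6 remains.
A6 = 6: row 6 has {1,2,3,4,5,7,8,9}; col 1 has {5,9}; box has {3,4,5} → only 6 remains.
G4 = 5: in row 4, 5 can only go here (every other open cell in that row sees a 5).
C4 = 9: in row 4, 9 can only go here (every other open cell in that row sees a 9).
J4 = 4: in row 4, 4 can only go here (every other open cell in that row sees a 4).
H5 = 3: in row 5, 3 can only go here (every other open cell in that row sees a 3).
H4 = 7: row 4 has {4,5,6,9}; col 8 has {1,3,4,5,6,8,9}; box has {2,3,4,5,6,8,9} → only 7 remains.
G5 = 1: row 5 has {3,4,5,6,8,9}; col 7 has {2,3,5,8,9}; box has {2,3,4,5,6,7,8,9} → only 1 remains.
G8 = 4: row 8 has {6,7,8,9}; col 7 has {1,2,3,5,8,9}; box has {5,8,9} → only 4 remains.
H8 = 2: row 8 has {4,6,7,8,9}; col 8 has {1,3,4,5,6,7,8,9}; box has {4,5,8,9} → only 2 remains.
C5 = 2: row 5 has {1,3,4,5,6,8,9}; col 3 has {3,4,6,7,8,9}; box has {3,4,5,6,9} → only 2 remains.
G7 = 7: row 7 has {5,6}; col 7 has {1,2,3,4,5,8,9}; box has {2,4,5,8,9} → only 7 remains.
G9 = 6: row 9 has {2,9}; col 7 has {1,2,3,4,5,7,8,9}; box has {2,4,5,7,8,9} → only 6 remains.
A5 = 7: row 5 has {1,2,3,4,5,6,8,9}; col 1 has {5,6,9}; box has {2,3,4,5,6,9} → only 7 remains.
C8 = 5: in row 8, 5 can only go here (every other open cell in that row sees a 5).
C9 = 1: row 9 has {2,6,9}; col 3 has {2,3,4,5,6,7,8,9}; box has {5,6,9} → only 1 remains.
J9 = 3: row 9 has {1,2,6,9}; col 9 has {2,4,5,6,7,8,9}; box has {2,4,5,6,7,8,9} → only 3 remains.
J7 = 1: row 7 has {5,6,7}; col 9 has {2,3,4,5,6,7,8,9}; box has {2,3,4,5,6,7,8,9} → only 1 remains.
A8 = 3: row 8 has {2,4,5,6,7,8,9}; col 1 has {5,6,7,9}; box has {1,5,6,9} → only 3 remains.
D8 = 1: row 8 has {2,3,4,5,6,7,8,9}; col 4 has {2,4,5,6,7}; box has {2,6,7} → only 1 remains.
F9 = 4: row 9 has {1,2,3,6,9}; col 6 has {5,6,7,8}; box has {1,2,6,7} → only 4 remains.
D2 = 3: row 2 has {5,6,7,8,9}; col 4 has {1,2,4,5,6,7}; box has {5,6,7,8} → only 3 remains.
D3 = 9: row 3 has {3,4,5,6,7,8}; col 4 has {1,2,3,4,5,6,7}; box has {3,5,6,7,8} → only 9 remains.
D7 = 8: row 7 has {1,5,6,7}; col 4 has {1,2,3,4,5,6,7,9}; box has {1,2,4,6,7} → only 8 remains.
E7 = 3: row 7 has {1,5,6,7,8}; col 5 has {1,6,7,8,9}; box has {1,2,4,6,7,8} → only 3 remains.
F7 = 9: row 7 has {1,3,5,6,7,8}; col 6 has {4,5,6,7,8}; box has {1,2,3,4,6,7,8} → only 9 remains.
A9 = 8: row 9 has {1,2,3,4,6,9}; col 1 has {3,5,6,7,9}; box has {1,3,5,6,9} → only 8 remains.
B9 = 7: row 9 has {1,2,3,4,6,8,9}; col 2 has {3,4,5,6,9}; box has {1,3,5,6,8,9} → only 7 remains.
E9 = 5: row 9 has {1,2,3,4,6,7,8,9}; col 5 has {1,3,6,7,8,9}; box has {1,2,3,4,6,7,8,9} → only 5 remains.
A4 = 1: row 4 has {4,5,6,7,9}; col 1 has {3,5,6,7,8,9}; box has {2,3,4,5,6,7,9} → only 1 remains.
B4 = 8: row 4 has {1,4,5,6,7,9}; col 2 has {3,4,5,6,7,9}; box has {1,2,3,4,5,6,7,9} → only 8 remains.
E4 = 2: row 4 has {1,4,5,6,7,8,9}; col 5 has {1,3,5,6,7,8,9}; box has {1,4,5,6,7,8,9} → only 2 remains.
F4 = 3: row 4 has {1,2,4,5,6,7,8,9}; col 6 has {4,5,6,7,8,9}; box has {1,2,4,5,6,7,8,9} → only 3 remains.

189623574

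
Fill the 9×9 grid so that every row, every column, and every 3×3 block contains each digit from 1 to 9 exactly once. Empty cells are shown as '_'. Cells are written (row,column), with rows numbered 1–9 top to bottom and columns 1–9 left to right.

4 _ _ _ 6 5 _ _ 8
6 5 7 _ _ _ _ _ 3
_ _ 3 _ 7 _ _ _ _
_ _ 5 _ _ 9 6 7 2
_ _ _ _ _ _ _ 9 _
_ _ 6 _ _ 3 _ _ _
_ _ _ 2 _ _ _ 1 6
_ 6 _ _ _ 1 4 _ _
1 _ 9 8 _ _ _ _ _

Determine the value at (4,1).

8

(1,8) = 2: row 1 has {4,5,6,8}; col 8 has {1,7,9}; box has {3,8} → only 2 remains.
(2,8) = 4: row 2 has {3,5,6,7}; col 8 has {1,2,7,9}; box has {2,3,8} → only 4 remains.
(1,3) = 1: row 1 has {2,4,5,6,8}; col 3 has {3,5,6,7,9}; box has {3,4,5,6,7} → only 1 remains.
(1,2) = 9: row 1 has {1,2,4,5,6,8}; col 2 has {5,6}; box has {1,3,4,5,6,7} → only 9 remains.
(1,4) = 3: row 1 has {1,2,4,5,6,8,9}; col 4 has {2,8}; box has {5,6,7} → only 3 remains.
(1,7) = 7: row 1 has {1,2,3,4,5,6,8,9}; col 7 has {4,6}; box has {2,3,4,8} → only 7 remains.
(3,8) = 6: in row 3, 6 can only go here (every other open cell in that row sees a 6).
(6,1) = 9: in row 6, 9 can only go here (every other open cell in that row sees a 9).
(9,6) = 6: in row 9, 6 can only go here (every other open cell in that row sees a 6).
(5,4) = 6: in row 5, 6 can only go here (every other open cell in that row sees a 6).
(9,7) = 2: in column 7, 2 can only go here (every other open cell in that column sees a 2).
(5,7) = 3: in box 6, 3 can only go here (every other open cell in that box sees a 3).
Singles propagation stalls before the target is settled. Branch on (4,4) (candidates {1,4}).
  Try (4,4) = 1: this forces (2,4)=9, (2,7)=1; then row 3 has no cell left for 1 — contradiction.
So (4,4) = 4.
(3,6) = 4 (hidden single in row 3).
(7,6) = 7 (sole candidate).
(6,4) = 7 (hidden single in column 4).
(8,4) = 5 (hidden single in column 4).
(7,1) = 5 (hidden single in column 1).
Singles propagation stalls before the target is settled. Branch on (6,8) (candidates {5,8}).
  Try (6,8) = 8: this forces (8,8)=3, (9,8)=5, (9,9)=7, (8,5)=9; then (8,9) has no candidate left — contradiction.
So (6,8) = 5.
(9,8) = 3 (sole candidate).
(8,8) = 8 (sole candidate).
(9,5) = 4 (sole candidate).
(7,7) = 9 (sole candidate).
(8,3) = 2 (sole candidate).
(8,9) = 7 (sole candidate).
(9,2) = 7 (sole candidate).
(9,9) = 5 (sole candidate).
(2,7) = 1 (sole candidate).
(3,7) = 5 (sole candidate).
(3,9) = 9 (sole candidate).
(6,7) = 8 (sole candidate).
(7,5) = 3 (sole candidate).
(8,1) = 3 (sole candidate).
(8,5) = 9 (sole candidate).
(2,4) = 9 (sole candidate).
(3,4) = 1 (sole candidate).
(4,1) = 8: row 4 has {2,4,5,6,7,9}; col 1 has {1,3,4,5,6,9}; box has {5,6,9} → only 8 remains.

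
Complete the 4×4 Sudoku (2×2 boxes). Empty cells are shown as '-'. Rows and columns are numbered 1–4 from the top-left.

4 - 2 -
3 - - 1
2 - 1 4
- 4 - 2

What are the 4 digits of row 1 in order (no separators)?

R1C2 = 1: row 1 has {2,4}; col 2 has {4}; box has {3,4} → only 1 remains.
R1C4 = 3: row 1 has {1,2,4}; col 4 has {1,2,4}; box has {1,2} → only 3 remains.

4123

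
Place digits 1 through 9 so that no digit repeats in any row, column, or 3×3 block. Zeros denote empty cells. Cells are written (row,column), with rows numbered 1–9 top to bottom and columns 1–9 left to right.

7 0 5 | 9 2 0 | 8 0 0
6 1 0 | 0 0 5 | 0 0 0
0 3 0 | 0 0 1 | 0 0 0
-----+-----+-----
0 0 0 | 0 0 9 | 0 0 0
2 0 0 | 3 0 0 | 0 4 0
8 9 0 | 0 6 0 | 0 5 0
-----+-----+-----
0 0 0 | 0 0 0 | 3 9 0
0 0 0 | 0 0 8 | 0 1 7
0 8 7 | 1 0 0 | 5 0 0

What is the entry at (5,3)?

6

(1,2) = 4 (sole candidate).
(3,1) = 9 (sole candidate).
(5,6) = 7 (sole candidate).
(1,9) = 1 (hidden single in row 1).
(3,9) = 5 (hidden single in row 3).
(6,7) = 7 (hidden single in row 6).
(4,2) = 7 (hidden single in row 4).
(6,3) = 1 (hidden single in row 6).
(5,3) = 6: row 5 has {2,3,4,7}; col 3 has {1,5,7}; box has {1,2,7,8,9} → only 6 remains.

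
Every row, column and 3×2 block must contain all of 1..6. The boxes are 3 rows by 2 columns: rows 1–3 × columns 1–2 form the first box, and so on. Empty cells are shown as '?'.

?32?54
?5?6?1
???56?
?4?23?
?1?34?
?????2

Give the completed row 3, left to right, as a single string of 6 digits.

124563

row 1, column 4 = 1: row 1 has {2,3,4,5}; col 4 has {2,3,5,6}; box has {2,5,6} → only 1 remains.
row 2, column 5 = 2: row 2 has {1,5,6}; col 5 has {3,4,5,6}; box has {1,4,5,6} → only 2 remains.
row 3, column 2 = 2: row 3 has {5,6}; col 2 has {1,3,4,5}; box has {3,5} → only 2 remains.
row 3, column 6 = 3: row 3 has {2,5,6}; col 6 has {1,2,4}; box has {1,2,4,5,6} → only 3 remains.
row 6, column 2 = 6: row 6 has {2}; col 2 has {1,2,3,4,5}; box has {1,4} → only 6 remains.
row 6, column 4 = 4: row 6 has {2,6}; col 4 has {1,2,3,5,6}; box has {2,3} → only 4 remains.
row 6, column 5 = 1: row 6 has {2,4,6}; col 5 has {2,3,4,5,6}; box has {2,3,4} → only 1 remains.
row 1, column 1 = 6: row 1 has {1,2,3,4,5}; col 1 has {}; box has {2,3,5} → only 6 remains.
row 2, column 1 = 4: row 2 has {1,2,5,6}; col 1 has {6}; box has {2,3,5,6} → only 4 remains.
row 2, column 3 = 3: row 2 has {1,2,4,5,6}; col 3 has {2}; box has {1,2,5,6} → only 3 remains.
row 3, column 1 = 1: row 3 has {2,3,5,6}; col 1 has {4,6}; box has {2,3,4,5,6} → only 1 remains.
row 3, column 3 = 4: row 3 has {1,2,3,5,6}; col 3 has {2,3}; box has {1,2,3,5,6} → only 4 remains.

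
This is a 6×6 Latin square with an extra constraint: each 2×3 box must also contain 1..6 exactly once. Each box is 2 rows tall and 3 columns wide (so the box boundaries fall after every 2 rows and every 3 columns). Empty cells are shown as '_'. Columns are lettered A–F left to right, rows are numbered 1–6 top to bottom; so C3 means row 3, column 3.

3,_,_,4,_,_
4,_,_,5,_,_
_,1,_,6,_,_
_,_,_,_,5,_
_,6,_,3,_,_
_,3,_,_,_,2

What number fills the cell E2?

B2 = 2: row 2 has {4,5}; col 2 has {1,3,6}; box has {3,4} → only 2 remains.
B4 = 4: row 4 has {5}; col 2 has {1,2,3,6}; box has {1} → only 4 remains.
D6 = 1: row 6 has {2,3}; col 4 has {3,4,5,6}; box has {2,3} → only 1 remains.
B1 = 5: row 1 has {3,4}; col 2 has {1,2,3,4,6}; box has {2,3,4} → only 5 remains.
D4 = 2: row 4 has {4,5}; col 4 has {1,3,4,5,6}; box has {5,6} → only 2 remains.
E5 = 4: row 5 has {3,6}; col 5 has {5}; box has {1,2,3} → only 4 remains.
F5 = 5: row 5 has {3,4,6}; col 6 has {2}; box has {1,2,3,4} → only 5 remains.
A6 = 5: row 6 has {1,2,3}; col 1 has {3,4}; box has {3,6} → only 5 remains.
C6 = 4: row 6 has {1,2,3,5}; col 3 has {}; box has {3,5,6} → only 4 remains.
E6 = 6: row 6 has {1,2,3,4,5}; col 5 has {4,5}; box has {1,2,3,4,5} → only 6 remains.
A3 = 2: row 3 has {1,6}; col 1 has {3,4,5}; box has {1,4} → only 2 remains.
E3 = 3: row 3 has {1,2,6}; col 5 has {4,5,6}; box has {2,5,6} → only 3 remains.
F3 = 4: row 3 has {1,2,3,6}; col 6 has {2,5}; box has {2,3,5,6} → only 4 remains.
A4 = 6: row 4 has {2,4,5}; col 1 has {2,3,4,5}; box has {1,2,4} → only 6 remains.
C4 = 3: row 4 has {2,4,5,6}; col 3 has {4}; box has {1,2,4,6} → only 3 remains.
F4 = 1: row 4 has {2,3,4,5,6}; col 6 has {2,4,5}; box has {2,3,4,5,6} → only 1 remains.
A5 = 1: row 5 has {3,4,5,6}; col 1 has {2,3,4,5,6}; box has {3,4,5,6} → only 1 remains.
C5 = 2: row 5 has {1,3,4,5,6}; col 3 has {3,4}; box has {1,3,4,5,6} → only 2 remains.
F1 = 6: row 1 has {3,4,5}; col 6 has {1,2,4,5}; box has {4,5} → only 6 remains.
E2 = 1: row 2 has {2,4,5}; col 5 has {3,4,5,6}; box has {4,5,6} → only 1 remains.

1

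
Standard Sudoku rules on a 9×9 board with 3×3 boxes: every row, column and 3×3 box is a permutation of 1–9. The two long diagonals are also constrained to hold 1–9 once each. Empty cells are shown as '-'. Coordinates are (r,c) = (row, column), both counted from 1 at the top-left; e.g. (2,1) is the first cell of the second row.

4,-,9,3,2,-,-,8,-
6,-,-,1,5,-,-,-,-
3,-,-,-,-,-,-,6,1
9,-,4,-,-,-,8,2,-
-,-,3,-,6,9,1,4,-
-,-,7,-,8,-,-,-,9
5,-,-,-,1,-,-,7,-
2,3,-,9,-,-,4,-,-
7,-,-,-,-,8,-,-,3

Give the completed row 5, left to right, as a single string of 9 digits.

(1,9) = 5: row 1 has {2,3,4,8,9}; col 9 has {1,3,9}; box has {1,6,8}; anti-diagonal has {3,6,7} → only 5 remains.
(2,8) = 9: row 2 has {1,5,6}; col 8 has {2,4,6,7,8}; box has {1,5,6,8}; anti-diagonal has {3,5,6,7} → only 9 remains.
(3,7) = 2: row 3 has {1,3,6}; col 7 has {1,4,8}; box has {1,5,6,8,9}; anti-diagonal has {3,5,6,7,9} → only 2 remains.
(4,6) = 1: row 4 has {2,4,8,9}; col 6 has {8,9}; box has {6,8,9}; anti-diagonal has {2,3,5,6,7,9} → only 1 remains.
(5,1) = 8: row 5 has {1,3,4,6,9}; col 1 has {2,3,4,5,6,7,9}; box has {3,4,7,9} → only 8 remains.
(5,9) = 7: row 5 has {1,3,4,6,8,9}; col 9 has {1,3,5,9}; box has {1,2,4,8,9} → only 7 remains.
(6,1) = 1: row 6 has {7,8,9}; col 1 has {2,3,4,5,6,7,8,9}; box has {3,4,7,8,9} → only 1 remains.
(6,4) = 4: row 6 has {1,7,8,9}; col 4 has {1,3,9}; box has {1,6,8,9}; anti-diagonal has {1,2,3,5,6,7,9} → only 4 remains.
(7,3) = 8: row 7 has {1,5,7}; col 3 has {3,4,7,9}; box has {2,3,5,7}; anti-diagonal has {1,2,3,4,5,6,7,9} → only 8 remains.
(7,7) = 9: row 7 has {1,5,7,8}; col 7 has {1,2,4,8}; box has {3,4,7}; main diagonal has {3,4,6} → only 9 remains.
(8,5) = 7: row 8 has {2,3,4,9}; col 5 has {1,2,5,6,8}; box has {1,8,9} → only 7 remains.
(9,5) = 4: row 9 has {3,7,8}; col 5 has {1,2,5,6,7,8}; box has {1,7,8,9} → only 4 remains.
(1,7) = 7: row 1 has {2,3,4,5,8,9}; col 7 has {1,2,4,8,9}; box has {1,2,5,6,8,9} → only 7 remains.
(2,3) = 2: row 2 has {1,5,6,9}; col 3 has {3,4,7,8,9}; box has {3,4,6,9} → only 2 remains.
(2,7) = 3: row 2 has {1,2,5,6,9}; col 7 has {1,2,4,7,8,9}; box has {1,2,5,6,7,8,9} → only 3 remains.
(2,9) = 4: row 2 has {1,2,3,5,6,9}; col 9 has {1,3,5,7,9}; box has {1,2,3,5,6,7,8,9} → only 4 remains.
(3,3) = 5: row 3 has {1,2,3,6}; col 3 has {2,3,4,7,8,9}; box has {2,3,4,6,9}; main diagonal has {3,4,6,9} → only 5 remains.
(3,5) = 9: row 3 has {1,2,3,5,6}; col 5 has {1,2,4,5,6,7,8}; box has {1,2,3,5} → only 9 remains.
(4,4) = 7: row 4 has {1,2,4,8,9}; col 4 has {1,3,4,9}; box has {1,4,6,8,9}; main diagonal has {3,4,5,6,9} → only 7 remains.
(4,5) = 3: row 4 has {1,2,4,7,8,9}; col 5 has {1,2,4,5,6,7,8,9}; box has {1,4,6,7,8,9} → only 3 remains.
(4,9) = 6: row 4 has {1,2,3,4,7,8,9}; col 9 has {1,3,4,5,7,9}; box has {1,2,4,7,8,9} → only 6 remains.
(6,6) = 2: row 6 has {1,4,7,8,9}; col 6 has {1,8,9}; box has {1,3,4,6,7,8,9}; main diagonal has {3,4,5,6,7,9} → only 2 remains.
(6,7) = 5: row 6 has {1,2,4,7,8,9}; col 7 has {1,2,3,4,7,8,9}; box has {1,2,4,6,7,8,9} → only 5 remains.
(6,8) = 3: row 6 has {1,2,4,5,7,8,9}; col 8 has {2,4,6,7,8,9}; box has {1,2,4,5,6,7,8,9} → only 3 remains.
(7,9) = 2: row 7 has {1,5,7,8,9}; col 9 has {1,3,4,5,6,7,9}; box has {3,4,7,9} → only 2 remains.
(8,8) = 1: row 8 has {2,3,4,7,9}; col 8 has {2,3,4,6,7,8,9}; box has {2,3,4,7,9}; main diagonal has {2,3,4,5,6,7,9} → only 1 remains.
(8,9) = 8: row 8 has {1,2,3,4,7,9}; col 9 has {1,2,3,4,5,6,7,9}; box has {1,2,3,4,7,9} → only 8 remains.
(9,7) = 6: row 9 has {3,4,7,8}; col 7 has {1,2,3,4,5,7,8,9}; box has {1,2,3,4,7,8,9} → only 6 remains.
(9,8) = 5: row 9 has {3,4,6,7,8}; col 8 has {1,2,3,4,6,7,8,9}; box has {1,2,3,4,6,7,8,9} → only 5 remains.
(1,2) = 1: row 1 has {2,3,4,5,7,8,9}; col 2 has {3}; box has {2,3,4,5,6,9} → only 1 remains.
(1,6) = 6: row 1 has {1,2,3,4,5,7,8,9}; col 6 has {1,2,8,9}; box has {1,2,3,5,9} → only 6 remains.
(2,2) = 8: row 2 has {1,2,3,4,5,6,9}; col 2 has {1,3}; box has {1,2,3,4,5,6,9}; main diagonal has {1,2,3,4,5,6,7,9} → only 8 remains.
(2,6) = 7: row 2 has {1,2,3,4,5,6,8,9}; col 6 has {1,2,6,8,9}; box has {1,2,3,5,6,9} → only 7 remains.
(3,2) = 7: row 3 has {1,2,3,5,6,9}; col 2 has {1,3,8}; box has {1,2,3,4,5,6,8,9} → only 7 remains.
(3,4) = 8: row 3 has {1,2,3,5,6,7,9}; col 4 has {1,3,4,7,9}; box has {1,2,3,5,6,7,9} → only 8 remains.
(3,6) = 4: row 3 has {1,2,3,5,6,7,8,9}; col 6 has {1,2,6,7,8,9}; box has {1,2,3,5,6,7,8,9} → only 4 remains.
(4,2) = 5: row 4 has {1,2,3,4,6,7,8,9}; col 2 has {1,3,7,8}; box has {1,3,4,7,8,9} → only 5 remains.
(5,2) = 2: row 5 has {1,3,4,6,7,8,9}; col 2 has {1,3,5,7,8}; box has {1,3,4,5,7,8,9} → only 2 remains.
(5,4) = 5: row 5 has {1,2,3,4,6,7,8,9}; col 4 has {1,3,4,7,8,9}; box has {1,2,3,4,6,7,8,9} → only 5 remains.

823569147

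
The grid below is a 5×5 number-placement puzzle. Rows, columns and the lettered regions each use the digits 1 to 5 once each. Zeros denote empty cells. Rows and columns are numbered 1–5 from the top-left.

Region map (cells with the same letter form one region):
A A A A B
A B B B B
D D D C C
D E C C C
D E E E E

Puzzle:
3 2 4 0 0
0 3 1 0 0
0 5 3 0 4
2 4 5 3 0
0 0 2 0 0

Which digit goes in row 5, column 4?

5

row 1, column 5 = 5: row 1 has {2,3,4}; col 5 has {4}; region has {1,3} → only 5 remains.
row 2, column 1 = 5: row 2 has {1,3}; col 1 has {2,3}; region has {2,3,4} → only 5 remains.
row 2, column 5 = 2: row 2 has {1,3,5}; col 5 has {4,5}; region has {1,3,5} → only 2 remains.
row 3, column 1 = 1: row 3 has {3,4,5}; col 1 has {2,3,5}; region has {2,3,5} → only 1 remains.
row 3, column 4 = 2: row 3 has {1,3,4,5}; col 4 has {3}; region has {3,4,5} → only 2 remains.
row 4, column 5 = 1: row 4 has {2,3,4,5}; col 5 has {2,4,5}; region has {2,3,4,5} → only 1 remains.
row 5, column 1 = 4: row 5 has {2}; col 1 has {1,2,3,5}; region has {1,2,3,5} → only 4 remains.
row 5, column 2 = 1: row 5 has {2,4}; col 2 has {2,3,4,5}; region has {2,4} → only 1 remains.
row 5, column 4 = 5: row 5 has {1,2,4}; col 4 has {2,3}; region has {1,2,4} → only 5 remains.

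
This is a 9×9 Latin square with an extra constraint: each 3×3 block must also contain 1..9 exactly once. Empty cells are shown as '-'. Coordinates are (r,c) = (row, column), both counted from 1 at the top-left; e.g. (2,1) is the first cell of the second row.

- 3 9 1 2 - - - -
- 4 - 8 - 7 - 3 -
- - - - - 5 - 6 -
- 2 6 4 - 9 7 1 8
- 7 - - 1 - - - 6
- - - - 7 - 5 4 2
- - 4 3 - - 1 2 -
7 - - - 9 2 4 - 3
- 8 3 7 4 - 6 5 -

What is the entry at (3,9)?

(1,7) = 8: row 1 has {1,2,3,9}; col 7 has {1,4,5,6,7}; box has {3,6} → only 8 remains.
(1,8) = 7: row 1 has {1,2,3,8,9}; col 8 has {1,2,3,4,5,6}; box has {3,6,8} → only 7 remains.
(2,5) = 6: row 2 has {3,4,7,8}; col 5 has {1,2,4,7,9}; box has {1,2,5,7,8} → only 6 remains.
(3,2) = 1: row 3 has {5,6}; col 2 has {2,3,4,7,8}; box has {3,4,9} → only 1 remains.
(3,4) = 9: row 3 has {1,5,6}; col 4 has {1,3,4,7,8}; box has {1,2,5,6,7,8} → only 9 remains.
(3,5) = 3: row 3 has {1,5,6,9}; col 5 has {1,2,4,6,7,9}; box has {1,2,5,6,7,8,9} → only 3 remains.
(3,7) = 2: row 3 has {1,3,5,6,9}; col 7 has {1,4,5,6,7,8}; box has {3,6,7,8} → only 2 remains.
(3,9) = 4: row 3 has {1,2,3,5,6,9}; col 9 has {2,3,6,8}; box has {2,3,6,7,8} → only 4 remains.

4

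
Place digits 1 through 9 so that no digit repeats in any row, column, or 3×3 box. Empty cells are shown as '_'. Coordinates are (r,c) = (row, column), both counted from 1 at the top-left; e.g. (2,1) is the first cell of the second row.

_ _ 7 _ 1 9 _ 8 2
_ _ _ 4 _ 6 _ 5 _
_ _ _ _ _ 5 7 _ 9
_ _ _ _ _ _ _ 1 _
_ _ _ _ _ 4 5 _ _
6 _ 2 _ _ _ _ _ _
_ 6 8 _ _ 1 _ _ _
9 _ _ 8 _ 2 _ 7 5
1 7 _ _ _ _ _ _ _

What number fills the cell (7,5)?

5

(1,4) = 3: row 1 has {1,2,7,8,9}; col 4 has {4,8}; box has {1,4,5,6,9} → only 3 remains.
(3,4) = 2: row 3 has {5,7,9}; col 4 has {3,4,8}; box has {1,3,4,5,6,9} → only 2 remains.
(3,5) = 8: row 3 has {2,5,7,9}; col 5 has {1}; box has {1,2,3,4,5,6,9} → only 8 remains.
(9,6) = 3: row 9 has {1,7}; col 6 has {1,2,4,5,6,9}; box has {1,2,8} → only 3 remains.
(2,5) = 7: row 2 has {4,5,6}; col 5 has {1,8}; box has {1,2,3,4,5,6,8,9} → only 7 remains.
(1,7) = 6: in row 1, 6 can only go here (every other open cell in that row sees a 6).
(3,3) = 6: in row 3, 6 can only go here (every other open cell in that row sees a 6).
(3,2) = 1: in row 3, 1 can only go here (every other open cell in that row sees a 1).
(6,4) = 1: in row 6, 1 can only go here (every other open cell in that row sees a 1).
(5,3) = 1: in row 5, 1 can only go here (every other open cell in that row sees a 1).
(7,4) = 7: in row 7, 7 can only go here (every other open cell in that row sees a 7).
(8,7) = 1: in row 8, 1 can only go here (every other open cell in that row sees a 1).
(8,5) = 6: in row 8, 6 can only go here (every other open cell in that row sees a 6).
(2,7) = 3: row 2 has {4,5,6,7}; col 7 has {1,5,6,7}; box has {2,5,6,7,8,9} → only 3 remains.
(2,9) = 1: row 2 has {3,4,5,6,7}; col 9 has {2,5,9}; box has {2,3,5,6,7,8,9} → only 1 remains.
(3,8) = 4: row 3 has {1,2,5,6,7,8,9}; col 8 has {1,5,7,8}; box has {1,2,3,5,6,7,8,9} → only 4 remains.
(2,3) = 9: row 2 has {1,3,4,5,6,7}; col 3 has {1,2,6,7,8}; box has {1,6,7} → only 9 remains.
(3,1) = 3: row 3 has {1,2,4,5,6,7,8,9}; col 1 has {1,6,9}; box has {1,6,7,9} → only 3 remains.
(2,2) = 2: in column 2, 2 can only go here (every other open cell in that column sees a 2).
(2,1) = 8: row 2 has {1,2,3,4,5,6,7,9}; col 1 has {1,3,6,9}; box has {1,2,3,6,7,9} → only 8 remains.
(5,1) = 7: row 5 has {1,4,5}; col 1 has {1,3,6,8,9}; box has {1,2,6} → only 7 remains.
(7,1) = 2: in column 1, 2 can only go here (every other open cell in that column sees a 2).
(7,5) = 5: in row 7, 5 can only go here (every other open cell in that row sees a 5).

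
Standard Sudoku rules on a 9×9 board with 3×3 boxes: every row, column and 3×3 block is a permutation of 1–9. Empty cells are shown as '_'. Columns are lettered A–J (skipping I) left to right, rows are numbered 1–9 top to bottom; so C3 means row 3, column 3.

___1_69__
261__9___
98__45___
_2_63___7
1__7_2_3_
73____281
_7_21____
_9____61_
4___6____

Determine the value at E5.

D3 = 3 (sole candidate).
F6 = 4 (sole candidate).
D2 = 8 (sole candidate).
E2 = 7 (sole candidate).
C3 = 7 (sole candidate).
G3 = 1 (sole candidate).
E1 = 2 (sole candidate).
H1 = 7 (hidden single in row 1).
J1 = 8 (hidden single in row 1).
F4 = 1 (hidden single in row 4).
C6 = 6 (hidden single in row 6).
J5 = 6 (hidden single in row 5).
J3 = 2 (sole candidate).
H3 = 6 (sole candidate).
A7 = 6 (hidden single in row 7).
C8 = 2 (hidden single in row 8).
F8 = 7 (hidden single in row 8).
B9 = 1 (hidden single in row 9).
H9 = 2 (hidden single in row 9).
G9 = 7 (hidden single in row 9).
D8 = 4 (hidden single in column 4).
G7 = 8 (hidden single in column 7).
F7 = 3 (sole candidate).
F9 = 8 (sole candidate).
C7 = 5 (sole candidate).
E8 = 5 (sole candidate).
J8 = 3 (sole candidate).
C9 = 3 (sole candidate).
D9 = 9 (sole candidate).
J9 = 5 (sole candidate).
C1 = 4 (sole candidate).
J2 = 4 (sole candidate).
D6 = 5 (sole candidate).
E6 = 9 (sole candidate).
J7 = 9 (sole candidate).
A8 = 8 (sole candidate).
B1 = 5 (sole candidate).
H2 = 5 (sole candidate).
A4 = 5 (sole candidate).
G4 = 4 (sole candidate).
H4 = 9 (sole candidate).
B5 = 4 (sole candidate).
E5 = 8: row 5 has {1,2,3,4,6,7}; col 5 has {1,2,3,4,5,6,7,9}; box has {1,2,3,4,5,6,7,9} → only 8 remains.

8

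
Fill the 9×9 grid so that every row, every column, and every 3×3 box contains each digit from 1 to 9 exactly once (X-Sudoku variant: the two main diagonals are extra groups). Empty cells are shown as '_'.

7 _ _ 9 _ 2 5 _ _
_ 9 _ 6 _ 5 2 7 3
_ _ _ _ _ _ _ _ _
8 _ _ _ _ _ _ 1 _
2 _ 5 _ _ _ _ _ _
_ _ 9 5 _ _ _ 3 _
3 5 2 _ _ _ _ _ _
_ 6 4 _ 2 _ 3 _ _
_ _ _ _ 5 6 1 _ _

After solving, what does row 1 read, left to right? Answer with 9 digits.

row 9, column 1 = 9: row 9 has {1,5,6}; col 1 has {2,3,7,8}; box has {2,3,4,5,6}; anti-diagonal has {2,5,6,7} → only 9 remains.
row 8, column 1 = 1: row 8 has {2,3,4,6}; col 1 has {2,3,7,8,9}; box has {2,3,4,5,6,9} → only 1 remains.
row 2, column 1 = 4: row 2 has {2,3,5,6,7,9}; col 1 has {1,2,3,7,8,9}; box has {7,9} → only 4 remains.
row 6, column 1 = 6: row 6 has {3,5,9}; col 1 has {1,2,3,4,7,8,9}; box has {2,5,8,9} → only 6 remains.
row 3, column 1 = 5: row 3 has {}; col 1 has {1,2,3,4,6,7,8,9}; box has {4,7,9} → only 5 remains.
row 3, column 2 = 2: in row 3, 2 can only go here (every other open cell in that row sees a 2).
row 4, column 9 = 5: in row 4, 5 can only go here (every other open cell in that row sees a 5).
row 4, column 4 = 2: in row 4, 2 can only go here (every other open cell in that row sees a 2).
row 6, column 9 = 2: in row 6, 2 can only go here (every other open cell in that row sees a 2).
row 8, column 8 = 5: in row 8, 5 can only go here (every other open cell in that row sees a 5).
row 9, column 8 = 2: in row 9, 2 can only go here (every other open cell in that row sees a 2).
row 9, column 4 = 3: in row 9, 3 can only go here (every other open cell in that row sees a 3).
row 9, column 9 = 4: in row 9, 4 can only go here (every other open cell in that row sees a 4).
row 4, column 5 = 6: in column 5, 6 can only go here (every other open cell in that column sees a 6).
row 4, column 7 = 9: in row 4, 9 can only go here (every other open cell in that row sees a 9).
row 5, column 6 = 9: in row 5, 9 can only go here (every other open cell in that row sees a 9).
row 8, column 9 = 9: in row 8, 9 can only go here (every other open cell in that row sees a 9).
row 3, column 8 = 9: in row 3, 9 can only go here (every other open cell in that row sees a 9).
row 7, column 5 = 9: in row 7, 9 can only go here (every other open cell in that row sees a 9).
row 7, column 9 = 7: in box 9, 7 can only go here (every other open cell in that box sees a 7).
Singles propagation stalls; row 1, column 9 is still open with candidates {1,8}.
  Try row 1, column 9 = 8: this forces row 3, column 7=4, row 4, column 6=3, row 5, column 5=1, row 5, column 9=6, row 6, column 6=8, row 6, column 7=7, row 7, column 7=6; then row 3 has no cell left for 6 — contradiction.
So row 1, column 9 = 1.
Singles propagation stalls; row 1, column 2 is still open with candidates {3,8}.
  Try row 1, column 2 = 8: this forces row 2, column 3=1, row 2, column 5=8, row 5, column 5=3, row 9, column 2=7, row 9, column 3=8, row 1, column 5=4, row 1, column 8=6, row 3, column 3=6; then row 7 has no cell left for 6 — contradiction.
So row 1, column 2 = 3.
row 5, column 5 = 3 (hidden single in row 5).
row 4, column 6 = 4 (sole candidate).
row 3, column 7 = 8 (sole candidate).
row 3, column 9 = 6 (sole candidate).
row 4, column 2 = 7 (sole candidate).
row 4, column 3 = 3 (sole candidate).
row 5, column 9 = 8 (sole candidate).
row 7, column 7 = 6 (sole candidate).
row 7, column 8 = 8 (sole candidate).
row 9, column 2 = 8 (sole candidate).
row 9, column 3 = 7 (sole candidate).
row 1, column 8 = 4: row 1 has {1,2,3,5,7,9}; col 8 has {1,2,3,5,7,8,9}; box has {1,2,3,5,6,7,8,9} → only 4 remains.
row 3, column 3 = 1 (sole candidate).
row 5, column 8 = 6 (sole candidate).
row 6, column 6 = 8 (sole candidate).
row 7, column 6 = 1 (sole candidate).
row 8, column 6 = 7 (sole candidate).
row 1, column 5 = 8: row 1 has {1,2,3,4,5,7,9}; col 5 has {2,3,5,6,9}; box has {2,5,6,9} → only 8 remains.
row 2, column 3 = 8 (sole candidate).
row 2, column 5 = 1 (sole candidate).
row 3, column 6 = 3 (sole candidate).
row 6, column 5 = 7 (sole candidate).
row 6, column 7 = 4 (sole candidate).
row 7, column 4 = 4 (sole candidate).
row 8, column 4 = 8 (sole candidate).
row 1, column 3 = 6: row 1 has {1,2,3,4,5,7,8,9}; col 3 has {1,2,3,4,5,7,8,9}; box has {1,2,3,4,5,7,8,9} → only 6 remains.

736982541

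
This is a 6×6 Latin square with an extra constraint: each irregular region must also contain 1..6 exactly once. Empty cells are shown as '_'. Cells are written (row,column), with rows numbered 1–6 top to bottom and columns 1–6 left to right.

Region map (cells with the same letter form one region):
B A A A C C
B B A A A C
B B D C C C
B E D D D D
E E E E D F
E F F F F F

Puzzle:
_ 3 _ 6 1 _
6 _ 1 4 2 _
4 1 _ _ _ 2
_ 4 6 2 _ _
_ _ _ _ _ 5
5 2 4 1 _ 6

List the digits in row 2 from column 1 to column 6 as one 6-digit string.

(1,1) = 2: row 1 has {1,3,6}; col 1 has {4,5,6}; region has {1,4,6} → only 2 remains.
(1,3) = 5: row 1 has {1,2,3,6}; col 3 has {1,4,6}; region has {1,2,3,4,6} → only 5 remains.
(1,6) = 4: row 1 has {1,2,3,5,6}; col 6 has {2,5,6}; region has {1,2} → only 4 remains.
(2,2) = 5: row 2 has {1,2,4,6}; col 2 has {1,2,3,4}; region has {1,2,4,6} → only 5 remains.
(2,6) = 3: row 2 has {1,2,4,5,6}; col 6 has {2,4,5,6}; region has {1,2,4} → only 3 remains.

651423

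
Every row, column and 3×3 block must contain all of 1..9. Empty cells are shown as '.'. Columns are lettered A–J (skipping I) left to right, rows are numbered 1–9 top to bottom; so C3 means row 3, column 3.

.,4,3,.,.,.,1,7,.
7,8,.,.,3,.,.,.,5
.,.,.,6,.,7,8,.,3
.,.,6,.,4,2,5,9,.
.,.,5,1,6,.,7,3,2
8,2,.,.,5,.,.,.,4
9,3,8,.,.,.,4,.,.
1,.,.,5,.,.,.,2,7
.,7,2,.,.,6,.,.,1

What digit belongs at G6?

H3 = 4: row 3 has {3,6,7,8}; col 8 has {2,3,7,9}; box has {1,3,5,7,8} → only 4 remains.
A4 = 3: row 4 has {2,4,5,6,9}; col 1 has {1,7,8,9}; box has {2,5,6,8} → only 3 remains.
B4 = 1: row 4 has {2,3,4,5,6,9}; col 2 has {2,3,4,7,8}; box has {2,3,5,6,8} → only 1 remains.
J4 = 8: row 4 has {1,2,3,4,5,6,9}; col 9 has {1,2,3,4,5,7}; box has {2,3,4,5,7,9} → only 8 remains.
A5 = 4: row 5 has {1,2,3,5,6,7}; col 1 has {1,3,7,8,9}; box has {1,2,3,5,6,8} → only 4 remains.
B5 = 9: row 5 has {1,2,3,4,5,6,7}; col 2 has {1,2,3,4,7,8}; box has {1,2,3,4,5,6,8} → only 9 remains.
F5 = 8: row 5 has {1,2,3,4,5,6,7,9}; col 6 has {2,6,7}; box has {1,2,4,5,6} → only 8 remains.
C6 = 7: row 6 has {2,4,5,8}; col 3 has {2,3,5,6,8}; box has {1,2,3,4,5,6,8,9} → only 7 remains.
G6 = 6: row 6 has {2,4,5,7,8}; col 7 has {1,4,5,7,8}; box has {2,3,4,5,7,8,9} → only 6 remains.

6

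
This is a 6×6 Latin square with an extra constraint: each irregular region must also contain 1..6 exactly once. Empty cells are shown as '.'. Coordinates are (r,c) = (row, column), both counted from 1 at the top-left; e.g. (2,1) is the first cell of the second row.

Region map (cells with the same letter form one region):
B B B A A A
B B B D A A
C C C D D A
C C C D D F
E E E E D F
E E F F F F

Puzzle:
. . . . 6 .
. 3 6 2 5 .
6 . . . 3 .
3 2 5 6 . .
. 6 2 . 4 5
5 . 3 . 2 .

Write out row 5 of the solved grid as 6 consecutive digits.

(4,5) = 1 (sole candidate).
(4,6) = 4 (sole candidate).
(5,1) = 1: row 5 has {2,4,5,6}; col 1 has {3,5,6}; region has {2,5,6} → only 1 remains.
(5,4) = 3: row 5 has {1,2,4,5,6}; col 4 has {2,6}; region has {1,2,5,6} → only 3 remains.

162345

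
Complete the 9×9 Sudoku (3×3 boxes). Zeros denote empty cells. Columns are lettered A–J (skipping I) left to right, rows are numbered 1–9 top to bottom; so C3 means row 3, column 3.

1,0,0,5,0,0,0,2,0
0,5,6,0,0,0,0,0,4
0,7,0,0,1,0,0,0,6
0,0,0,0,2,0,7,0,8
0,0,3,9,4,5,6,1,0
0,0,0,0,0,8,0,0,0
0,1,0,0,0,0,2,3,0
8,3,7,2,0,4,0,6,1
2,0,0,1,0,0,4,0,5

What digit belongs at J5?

A5 = 7: row 5 has {1,3,4,5,6,9}; col 1 has {1,2,8}; box has {3} → only 7 remains.
J5 = 2: row 5 has {1,3,4,5,6,7,9}; col 9 has {1,4,5,6,8}; box has {1,6,7,8} → only 2 remains.

2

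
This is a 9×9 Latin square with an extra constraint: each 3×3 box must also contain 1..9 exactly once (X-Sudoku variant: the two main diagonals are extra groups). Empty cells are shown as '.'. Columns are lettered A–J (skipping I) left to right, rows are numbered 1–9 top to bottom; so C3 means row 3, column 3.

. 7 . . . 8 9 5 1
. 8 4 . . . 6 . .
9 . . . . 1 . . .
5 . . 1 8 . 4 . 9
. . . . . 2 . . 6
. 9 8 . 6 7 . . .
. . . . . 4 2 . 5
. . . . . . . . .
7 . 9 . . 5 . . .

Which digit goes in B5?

F4 = 3: row 4 has {1,4,5,8,9}; col 6 has {1,2,4,5,7,8}; box has {1,2,6,7,8}; anti-diagonal has {1,7} → only 3 remains.
C7 = 6: row 7 has {2,4,5}; col 3 has {4,8,9}; box has {7,9}; anti-diagonal has {1,3,7} → only 6 remains.
F2 = 9: row 2 has {4,6,8}; col 6 has {1,2,3,4,5,7,8}; box has {1,8} → only 9 remains.
H2 = 2: row 2 has {4,6,8,9}; col 8 has {5}; box has {1,5,6,9}; anti-diagonal has {1,3,6,7} → only 2 remains.
G3 = 8: row 3 has {1,9}; col 7 has {2,4,6,9}; box has {1,2,5,6,9}; anti-diagonal has {1,2,3,6,7} → only 8 remains.
H4 = 7: row 4 has {1,3,4,5,8,9}; col 8 has {2,5}; box has {4,6,9} → only 7 remains.
F8 = 6: row 8 has {}; col 6 has {1,2,3,4,5,7,8,9}; box has {4,5} → only 6 remains.
C4 = 2: row 4 has {1,3,4,5,7,8,9}; col 3 has {4,6,8,9}; box has {5,8,9} → only 2 remains.
C1 = 3: row 1 has {1,5,7,8,9}; col 3 has {2,4,6,8,9}; box has {4,7,8,9} → only 3 remains.
A2 = 1: row 2 has {2,4,6,8,9}; col 1 has {5,7,9}; box has {3,4,7,8,9} → only 1 remains.
C3 = 5: row 3 has {1,8,9}; col 3 has {2,3,4,6,8,9}; box has {1,3,4,7,8,9}; main diagonal has {1,2,7,8} → only 5 remains.
B4 = 6: row 4 has {1,2,3,4,5,7,8,9}; col 2 has {7,8,9}; box has {2,5,8,9} → only 6 remains.
C8 = 1: row 8 has {6}; col 3 has {2,3,4,5,6,8,9}; box has {6,7,9} → only 1 remains.
A1 = 6: row 1 has {1,3,5,7,8,9}; col 1 has {1,5,7,9}; box has {1,3,4,5,7,8,9}; main diagonal has {1,2,5,7,8} → only 6 remains.
B3 = 2: row 3 has {1,5,8,9}; col 2 has {6,7,8,9}; box has {1,3,4,5,6,7,8,9} → only 2 remains.
C5 = 7: row 5 has {2,6}; col 3 has {1,2,3,4,5,6,8,9}; box has {2,5,6,8,9} → only 7 remains.
B7 = 3: row 7 has {2,4,5,6}; col 2 has {2,6,7,8,9}; box has {1,6,7,9} → only 3 remains.
B9 = 4: row 9 has {5,7,9}; col 2 has {2,3,6,7,8,9}; box has {1,3,6,7,9} → only 4 remains.
J9 = 3: row 9 has {4,5,7,9}; col 9 has {1,5,6,9}; box has {2,5}; main diagonal has {1,2,5,6,7,8} → only 3 remains.
J2 = 7: row 2 has {1,2,4,6,8,9}; col 9 has {1,3,5,6,9}; box has {1,2,5,6,8,9} → only 7 remains.
J3 = 4: row 3 has {1,2,5,8,9}; col 9 has {1,3,5,6,7,9}; box has {1,2,5,6,7,8,9} → only 4 remains.
B5 = 1: row 5 has {2,6,7}; col 2 has {2,3,4,6,7,8,9}; box has {2,5,6,7,8,9} → only 1 remains.

1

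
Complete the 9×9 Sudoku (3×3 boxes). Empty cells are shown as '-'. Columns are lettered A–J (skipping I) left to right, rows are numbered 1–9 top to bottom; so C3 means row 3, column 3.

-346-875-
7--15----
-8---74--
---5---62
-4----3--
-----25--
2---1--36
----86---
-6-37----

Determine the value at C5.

2

E1 = 2: in row 1, 2 can only go here (every other open cell in that row sees a 2).
D3 = 9: row 3 has {4,7,8}; col 4 has {1,3,5,6}; box has {1,2,5,6,7,8} → only 9 remains.
E3 = 3: row 3 has {4,7,8,9}; col 5 has {1,2,5,7,8}; box has {1,2,5,6,7,8,9} → only 3 remains.
J3 = 1: row 3 has {3,4,7,8,9}; col 9 has {2,6}; box has {4,5,7} → only 1 remains.
D7 = 4: row 7 has {1,2,3,6}; col 4 has {1,3,5,6,9}; box has {1,3,6,7,8} → only 4 remains.
D8 = 2: row 8 has {6,8}; col 4 has {1,3,4,5,6,9}; box has {1,3,4,6,7,8} → only 2 remains.
J1 = 9: row 1 has {2,3,4,5,6,7,8}; col 9 has {1,2,6}; box has {1,4,5,7} → only 9 remains.
F2 = 4: row 2 has {1,5,7}; col 6 has {2,6,7,8}; box has {1,2,3,5,6,7,8,9} → only 4 remains.
H3 = 2: row 3 has {1,3,4,7,8,9}; col 8 has {3,5,6}; box has {1,4,5,7,9} → only 2 remains.
A1 = 1: row 1 has {2,3,4,5,6,7,8,9}; col 1 has {2,7}; box has {3,4,7,8} → only 1 remains.
H2 = 8: row 2 has {1,4,5,7}; col 8 has {2,3,5,6}; box has {1,2,4,5,7,9} → only 8 remains.
J2 = 3: row 2 has {1,4,5,7,8}; col 9 has {1,2,6,9}; box has {1,2,4,5,7,8,9} → only 3 remains.
G2 = 6: row 2 has {1,3,4,5,7,8}; col 7 has {3,4,5,7}; box has {1,2,3,4,5,7,8,9} → only 6 remains.
E4 = 4: in row 4, 4 can only go here (every other open cell in that row sees a 4).
C5 = 2: in row 5, 2 can only go here (every other open cell in that row sees a 2).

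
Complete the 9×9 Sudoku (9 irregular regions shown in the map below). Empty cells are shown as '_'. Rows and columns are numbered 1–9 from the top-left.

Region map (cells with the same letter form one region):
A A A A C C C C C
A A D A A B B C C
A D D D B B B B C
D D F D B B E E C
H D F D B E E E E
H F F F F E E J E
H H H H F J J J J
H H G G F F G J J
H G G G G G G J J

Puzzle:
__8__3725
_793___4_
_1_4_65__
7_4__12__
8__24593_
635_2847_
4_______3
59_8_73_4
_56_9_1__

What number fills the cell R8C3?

2

R2C6 = 2 (sole candidate).
R2C7 = 8 (sole candidate).
R3C3 = 3 (sole candidate).
R3C5 = 7 (sole candidate).
R3C8 = 9 (sole candidate).
R3C9 = 8 (sole candidate).
R4C5 = 3 (sole candidate).
R4C8 = 6 (sole candidate).
R4C9 = 9 (sole candidate).
R5C2 = 6 (sole candidate).
R5C3 = 1 (sole candidate).
R5C9 = 7 (sole candidate).
R6C4 = 9 (sole candidate).
R6C9 = 1 (sole candidate).
R7C2 = 2 (sole candidate).
R7C3 = 7 (sole candidate).
R7C4 = 1 (sole candidate).
R7C6 = 9 (sole candidate).
R7C7 = 6 (sole candidate).
R8C3 = 2: row 8 has {3,4,5,7,8,9}; col 3 has {1,3,4,5,6,7,8,9}; region has {1,3,5,6,8,9} → only 2 remains.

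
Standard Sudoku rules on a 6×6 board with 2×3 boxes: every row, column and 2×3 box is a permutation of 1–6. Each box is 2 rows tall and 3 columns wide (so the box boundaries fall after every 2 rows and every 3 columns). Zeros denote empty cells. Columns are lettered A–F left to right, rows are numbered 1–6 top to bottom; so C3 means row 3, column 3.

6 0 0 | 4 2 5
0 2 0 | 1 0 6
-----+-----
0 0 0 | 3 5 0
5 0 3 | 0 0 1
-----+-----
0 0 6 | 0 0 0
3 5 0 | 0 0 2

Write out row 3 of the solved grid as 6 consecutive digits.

C1 = 1 (sole candidate).
A2 = 4 (sole candidate).
C2 = 5 (sole candidate).
E2 = 3 (sole candidate).
F3 = 4: row 3 has {3,5}; col 6 has {1,2,5,6}; box has {1,3,5} → only 4 remains.
E4 = 6 (sole candidate).
D5 = 5 (sole candidate).
F5 = 3 (sole candidate).
C6 = 4 (sole candidate).
D6 = 6 (sole candidate).
E6 = 1 (sole candidate).
B1 = 3 (sole candidate).
C3 = 2: row 3 has {3,4,5}; col 3 has {1,3,4,5,6}; box has {3,5} → only 2 remains.
B4 = 4 (sole candidate).
D4 = 2 (sole candidate).
B5 = 1 (sole candidate).
E5 = 4 (sole candidate).
A3 = 1: row 3 has {2,3,4,5}; col 1 has {3,4,5,6}; box has {2,3,4,5} → only 1 remains.
B3 = 6: row 3 has {1,2,3,4,5}; col 2 has {1,2,3,4,5}; box has {1,2,3,4,5} → only 6 remains.

162354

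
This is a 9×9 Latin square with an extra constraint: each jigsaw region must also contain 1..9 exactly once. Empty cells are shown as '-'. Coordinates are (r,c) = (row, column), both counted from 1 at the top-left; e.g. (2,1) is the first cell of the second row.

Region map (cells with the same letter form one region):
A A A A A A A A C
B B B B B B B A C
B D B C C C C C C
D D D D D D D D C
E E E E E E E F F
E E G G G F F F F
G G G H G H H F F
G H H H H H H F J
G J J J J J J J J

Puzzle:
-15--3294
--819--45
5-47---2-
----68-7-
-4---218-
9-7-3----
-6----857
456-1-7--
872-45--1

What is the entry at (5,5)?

5

(3,5) = 8 (sole candidate).
(5,3) = 3 (sole candidate).
(6,2) = 8 (sole candidate).
(7,5) = 2 (sole candidate).
(8,6) = 9 (sole candidate).
(8,8) = 3 (sole candidate).
(8,9) = 8 (sole candidate).
(9,8) = 6 (sole candidate).
(1,5) = 7 (sole candidate).
(5,5) = 5: row 5 has {1,2,3,4,8}; col 5 has {1,2,3,4,6,7,8,9}; region has {1,2,3,4,8,9} → only 5 remains.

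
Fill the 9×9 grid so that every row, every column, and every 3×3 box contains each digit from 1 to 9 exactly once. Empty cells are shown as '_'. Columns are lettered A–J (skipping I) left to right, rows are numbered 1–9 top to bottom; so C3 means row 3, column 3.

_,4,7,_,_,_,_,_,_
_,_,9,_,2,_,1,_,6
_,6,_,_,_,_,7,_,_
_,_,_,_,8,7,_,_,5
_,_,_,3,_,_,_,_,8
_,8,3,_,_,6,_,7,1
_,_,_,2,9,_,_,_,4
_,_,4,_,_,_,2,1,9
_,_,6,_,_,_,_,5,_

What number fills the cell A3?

1

D2 = 7: in row 2, 7 can only go here (every other open cell in that row sees a 7).
A6 = 2: in row 6, 2 can only go here (every other open cell in that row sees a 2).
C4 = 1: row 4 has {5,7,8}; col 3 has {3,4,6,7,9}; box has {2,3,8} → only 1 remains.
C5 = 5: row 5 has {3,8}; col 3 has {1,3,4,6,7,9}; box has {1,2,3,8} → only 5 remains.
C7 = 8: row 7 has {2,4,9}; col 3 has {1,3,4,5,6,7,9}; box has {4,6} → only 8 remains.
C3 = 2: row 3 has {6,7}; col 3 has {1,3,4,5,6,7,8,9}; box has {4,6,7,9} → only 2 remains.
J3 = 3: row 3 has {2,6,7}; col 9 has {1,4,5,6,8,9}; box has {1,6,7} → only 3 remains.
B4 = 9: row 4 has {1,5,7,8}; col 2 has {4,6,8}; box has {1,2,3,5,8} → only 9 remains.
D4 = 4: row 4 has {1,5,7,8,9}; col 4 has {2,3,7}; box has {3,6,7,8} → only 4 remains.
B5 = 7: row 5 has {3,5,8}; col 2 has {4,6,8,9}; box has {1,2,3,5,8,9} → only 7 remains.
E5 = 1: row 5 has {3,5,7,8}; col 5 has {2,8,9}; box has {3,4,6,7,8} → only 1 remains.
E6 = 5: row 6 has {1,2,3,6,7,8}; col 5 has {1,2,8,9}; box has {1,3,4,6,7,8} → only 5 remains.
J9 = 7: row 9 has {5,6}; col 9 has {1,3,4,5,6,8,9}; box has {1,2,4,5,9} → only 7 remains.
J1 = 2: row 1 has {4,7}; col 9 has {1,3,4,5,6,7,8,9}; box has {1,3,6,7} → only 2 remains.
E3 = 4: row 3 has {2,3,6,7}; col 5 has {1,2,5,8,9}; box has {2,7} → only 4 remains.
A4 = 6: row 4 has {1,4,5,7,8,9}; col 1 has {2}; box has {1,2,3,5,7,8,9} → only 6 remains.
G4 = 3: row 4 has {1,4,5,6,7,8,9}; col 7 has {1,2,7}; box has {1,5,7,8} → only 3 remains.
H4 = 2: row 4 has {1,3,4,5,6,7,8,9}; col 8 has {1,5,7}; box has {1,3,5,7,8} → only 2 remains.
A5 = 4: row 5 has {1,3,5,7,8}; col 1 has {2,6}; box has {1,2,3,5,6,7,8,9} → only 4 remains.
D6 = 9: row 6 has {1,2,3,5,6,7,8}; col 4 has {2,3,4,7}; box has {1,3,4,5,6,7,8} → only 9 remains.
G6 = 4: row 6 has {1,2,3,5,6,7,8,9}; col 7 has {1,2,3,7}; box has {1,2,3,5,7,8} → only 4 remains.
G7 = 6: row 7 has {2,4,8,9}; col 7 has {1,2,3,4,7}; box has {1,2,4,5,7,9} → only 6 remains.
H7 = 3: row 7 has {2,4,6,8,9}; col 8 has {1,2,5,7}; box has {1,2,4,5,6,7,9} → only 3 remains.
E9 = 3: row 9 has {5,6,7}; col 5 has {1,2,4,5,8,9}; box has {2,9} → only 3 remains.
G9 = 8: row 9 has {3,5,6,7}; col 7 has {1,2,3,4,6,7}; box has {1,2,3,4,5,6,7,9} → only 8 remains.
E1 = 6: row 1 has {2,4,7}; col 5 has {1,2,3,4,5,8,9}; box has {2,4,7} → only 6 remains.
F5 = 2: row 5 has {1,3,4,5,7,8}; col 6 has {6,7}; box has {1,3,4,5,6,7,8,9} → only 2 remains.
G5 = 9: row 5 has {1,2,3,4,5,7,8}; col 7 has {1,2,3,4,6,7,8}; box has {1,2,3,4,5,7,8} → only 9 remains.
H5 = 6: row 5 has {1,2,3,4,5,7,8,9}; col 8 has {1,2,3,5,7}; box has {1,2,3,4,5,7,8,9} → only 6 remains.
E8 = 7: row 8 has {1,2,4,9}; col 5 has {1,2,3,4,5,6,8,9}; box has {2,3,9} → only 7 remains.
D9 = 1: row 9 has {3,5,6,7,8}; col 4 has {2,3,4,7,9}; box has {2,3,7,9} → only 1 remains.
F9 = 4: row 9 has {1,3,5,6,7,8}; col 6 has {2,6,7}; box has {1,2,3,7,9} → only 4 remains.
G1 = 5: row 1 has {2,4,6,7}; col 7 has {1,2,3,4,6,7,8,9}; box has {1,2,3,6,7} → only 5 remains.
F7 = 5: row 7 has {2,3,4,6,8,9}; col 6 has {2,4,6,7}; box has {1,2,3,4,7,9} → only 5 remains.
F8 = 8: row 8 has {1,2,4,7,9}; col 6 has {2,4,5,6,7}; box has {1,2,3,4,5,7,9} → only 8 remains.
A9 = 9: row 9 has {1,3,4,5,6,7,8}; col 1 has {2,4,6}; box has {4,6,8} → only 9 remains.
B9 = 2: row 9 has {1,3,4,5,6,7,8,9}; col 2 has {4,6,7,8,9}; box has {4,6,8,9} → only 2 remains.
D1 = 8: row 1 has {2,4,5,6,7}; col 4 has {1,2,3,4,7,9}; box has {2,4,6,7} → only 8 remains.
H1 = 9: row 1 has {2,4,5,6,7,8}; col 8 has {1,2,3,5,6,7}; box has {1,2,3,5,6,7} → only 9 remains.
F2 = 3: row 2 has {1,2,6,7,9}; col 6 has {2,4,5,6,7,8}; box has {2,4,6,7,8} → only 3 remains.
D3 = 5: row 3 has {2,3,4,6,7}; col 4 has {1,2,3,4,7,8,9}; box has {2,3,4,6,7,8} → only 5 remains.
H3 = 8: row 3 has {2,3,4,5,6,7}; col 8 has {1,2,3,5,6,7,9}; box has {1,2,3,5,6,7,9} → only 8 remains.
B7 = 1: row 7 has {2,3,4,5,6,8,9}; col 2 has {2,4,6,7,8,9}; box has {2,4,6,8,9} → only 1 remains.
D8 = 6: row 8 has {1,2,4,7,8,9}; col 4 has {1,2,3,4,5,7,8,9}; box has {1,2,3,4,5,7,8,9} → only 6 remains.
F1 = 1: row 1 has {2,4,5,6,7,8,9}; col 6 has {2,3,4,5,6,7,8}; box has {2,3,4,5,6,7,8} → only 1 remains.
B2 = 5: row 2 has {1,2,3,6,7,9}; col 2 has {1,2,4,6,7,8,9}; box has {2,4,6,7,9} → only 5 remains.
H2 = 4: row 2 has {1,2,3,5,6,7,9}; col 8 has {1,2,3,5,6,7,8,9}; box has {1,2,3,5,6,7,8,9} → only 4 remains.
A3 = 1: row 3 has {2,3,4,5,6,7,8}; col 1 has {2,4,6,9}; box has {2,4,5,6,7,9} → only 1 remains.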